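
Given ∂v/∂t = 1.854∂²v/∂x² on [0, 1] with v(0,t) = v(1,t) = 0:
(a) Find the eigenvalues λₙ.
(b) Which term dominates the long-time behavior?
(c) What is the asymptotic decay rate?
Eigenvalues: λₙ = 1.854n²π².
First three modes:
  n=1: λ₁ = 1.854π² ≈ 18.298
  n=2: λ₂ = 7.416π² ≈ 73.193 (4× faster decay)
  n=3: λ₃ = 16.686π² ≈ 164.684 (9× faster decay)
As t → ∞, higher modes decay exponentially faster. The n=1 mode dominates: v ~ c₁ sin(πx) e^{-λ₁t}.
Decay rate: λ₁ = 1.854π² ≈ 18.298.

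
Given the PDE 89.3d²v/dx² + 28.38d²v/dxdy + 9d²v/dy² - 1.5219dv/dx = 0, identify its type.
The second-order coefficients are A = 89.3, B = 28.38, C = 9. Since B² - 4AC = -2409.3756 < 0, this is an elliptic PDE.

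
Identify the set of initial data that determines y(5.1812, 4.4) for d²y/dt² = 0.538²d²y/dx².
Domain of dependence: [2.814, 7.5484]. Signals travel at speed 0.538, so data within |x - 5.1812| ≤ 0.538·4.4 = 2.3672 can reach the point.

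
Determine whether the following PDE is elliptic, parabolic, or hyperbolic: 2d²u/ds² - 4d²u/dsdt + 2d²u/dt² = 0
Coefficients: A = 2, B = -4, C = 2. B² - 4AC = 0, which is zero, so the equation is parabolic.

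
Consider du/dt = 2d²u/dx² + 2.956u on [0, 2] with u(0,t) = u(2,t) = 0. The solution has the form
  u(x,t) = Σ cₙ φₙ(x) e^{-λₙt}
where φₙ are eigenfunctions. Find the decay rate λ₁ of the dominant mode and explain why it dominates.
Eigenvalues: λₙ = 2n²π²/2² - 2.956.
First three modes:
  n=1: λ₁ = 2π²/2² - 2.956 ≈ 1.979
  n=2: λ₂ = 8π²/2² - 2.956 ≈ 16.783
  n=3: λ₃ = 18π²/2² - 2.956 ≈ 41.457
Since 2π²/2² ≈ 4.935 > 2.956, all λₙ > 0.
The n=1 mode decays slowest → dominates as t → ∞.
Asymptotic: u ~ c₁ sin(πx/2) e^{-λ₁t} with decay rate λ₁ ≈ 1.979.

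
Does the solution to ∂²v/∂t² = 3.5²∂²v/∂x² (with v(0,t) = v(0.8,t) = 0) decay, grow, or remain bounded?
v oscillates (no decay). Energy is conserved; the solution oscillates indefinitely as standing waves.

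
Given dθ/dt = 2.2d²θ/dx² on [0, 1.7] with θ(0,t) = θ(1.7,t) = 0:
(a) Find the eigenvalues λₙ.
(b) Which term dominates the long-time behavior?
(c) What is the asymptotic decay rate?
Eigenvalues: λₙ = 2.2n²π²/1.7².
First three modes:
  n=1: λ₁ = 2.2π²/1.7² ≈ 7.513
  n=2: λ₂ = 8.8π²/1.7² ≈ 30.053 (4× faster decay)
  n=3: λ₃ = 19.8π²/1.7² ≈ 67.619 (9× faster decay)
As t → ∞, higher modes decay exponentially faster. The n=1 mode dominates: θ ~ c₁ sin(πx/1.7) e^{-λ₁t}.
Decay rate: λ₁ = 2.2π²/1.7² ≈ 7.513.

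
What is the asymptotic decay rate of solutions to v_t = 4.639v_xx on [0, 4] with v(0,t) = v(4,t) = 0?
Eigenvalues: λₙ = 4.639n²π²/4².
First three modes:
  n=1: λ₁ = 4.639π²/4² ≈ 2.862
  n=2: λ₂ = 18.556π²/4² ≈ 11.446 (4× faster decay)
  n=3: λ₃ = 41.751π²/4² ≈ 25.754 (9× faster decay)
As t → ∞, higher modes decay exponentially faster. The n=1 mode dominates: v ~ c₁ sin(πx/4) e^{-λ₁t}.
Decay rate: λ₁ = 4.639π²/4² ≈ 2.862.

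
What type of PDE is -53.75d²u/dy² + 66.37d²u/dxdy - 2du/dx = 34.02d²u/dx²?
Rewriting in standard form: -34.02d²u/dx² + 66.37d²u/dxdy - 53.75d²u/dy² - 2du/dx = 0. With A = -34.02, B = 66.37, C = -53.75, the discriminant is -2909.3231. This is an elliptic PDE.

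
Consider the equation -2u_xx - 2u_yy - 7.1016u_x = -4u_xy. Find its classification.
Rewriting in standard form: -2u_xx + 4u_xy - 2u_yy - 7.1016u_x = 0. Parabolic. (A = -2, B = 4, C = -2 gives B² - 4AC = 0.)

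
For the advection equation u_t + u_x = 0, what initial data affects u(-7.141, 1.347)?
A single point: x = -8.488. The characteristic through (-7.141, 1.347) is x - 1t = const, so x = -7.141 - 1·1.347 = -8.488.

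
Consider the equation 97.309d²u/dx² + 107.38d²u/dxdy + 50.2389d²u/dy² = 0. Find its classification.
Elliptic. (A = 97.309, B = 107.38, C = 50.2389 gives B² - 4AC = -8024.3240804.)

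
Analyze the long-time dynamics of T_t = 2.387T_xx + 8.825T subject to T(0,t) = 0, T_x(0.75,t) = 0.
Long-time behavior: T → 0. Diffusion dominates reaction (r=8.825 < κπ²/(4L²)≈10.47); solution decays.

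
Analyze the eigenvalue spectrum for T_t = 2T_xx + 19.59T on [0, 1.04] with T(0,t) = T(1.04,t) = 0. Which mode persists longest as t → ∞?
Eigenvalues: λₙ = 2n²π²/1.04² - 19.59.
First three modes:
  n=1: λ₁ = 2π²/1.04² - 19.59 ≈ -1.34
  n=2: λ₂ = 8π²/1.04² - 19.59 ≈ 53.41
  n=3: λ₃ = 18π²/1.04² - 19.59 ≈ 144.66
Since 2π²/1.04² ≈ 18.25 < 19.59, λ₁ < 0.
The n=1 mode grows fastest (−λₙ is largest for n=1) → dominates.
Asymptotic: T ~ c₁ sin(πx/1.04) e^{1.34t} (exponential growth at rate −λ₁ ≈ 1.34).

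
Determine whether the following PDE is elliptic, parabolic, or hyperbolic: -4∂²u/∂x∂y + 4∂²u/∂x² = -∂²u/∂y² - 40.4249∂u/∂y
Rewriting in standard form: 4∂²u/∂x² - 4∂²u/∂x∂y + ∂²u/∂y² + 40.4249∂u/∂y = 0. Coefficients: A = 4, B = -4, C = 1. B² - 4AC = 0, which is zero, so the equation is parabolic.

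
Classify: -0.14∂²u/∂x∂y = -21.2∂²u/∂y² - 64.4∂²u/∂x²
Rewriting in standard form: 64.4∂²u/∂x² - 0.14∂²u/∂x∂y + 21.2∂²u/∂y² = 0. Elliptic (discriminant = -5461.1004).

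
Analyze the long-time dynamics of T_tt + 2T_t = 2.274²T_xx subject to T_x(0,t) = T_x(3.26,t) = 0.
Long-time behavior: T → constant (steady state). Damping (γ=2) dissipates the nonconstant modes; with Neumann BCs the spatial average obeys M''+γM'=0 and tends to a finite limit.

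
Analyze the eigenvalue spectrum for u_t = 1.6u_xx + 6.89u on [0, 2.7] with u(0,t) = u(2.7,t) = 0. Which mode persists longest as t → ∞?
Eigenvalues: λₙ = 1.6n²π²/2.7² - 6.89.
First three modes:
  n=1: λ₁ = 1.6π²/2.7² - 6.89 ≈ -4.724
  n=2: λ₂ = 6.4π²/2.7² - 6.89 ≈ 1.775
  n=3: λ₃ = 14.4π²/2.7² - 6.89 ≈ 12.606
Since 1.6π²/2.7² ≈ 2.166 < 6.89, λ₁ < 0.
The n=1 mode grows fastest (−λₙ is largest for n=1) → dominates.
Asymptotic: u ~ c₁ sin(πx/2.7) e^{4.724t} (exponential growth at rate −λ₁ ≈ 4.724).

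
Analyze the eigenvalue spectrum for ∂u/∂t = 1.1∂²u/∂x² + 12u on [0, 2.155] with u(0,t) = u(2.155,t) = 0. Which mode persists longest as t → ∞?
Eigenvalues: λₙ = 1.1n²π²/2.155² - 12.
First three modes:
  n=1: λ₁ = 1.1π²/2.155² - 12 ≈ -9.662
  n=2: λ₂ = 4.4π²/2.155² - 12 ≈ -2.649
  n=3: λ₃ = 9.9π²/2.155² - 12 ≈ 9.04
Since 1.1π²/2.155² ≈ 2.338 < 12, λ₁ < 0.
The n=1 mode grows fastest (−λₙ is largest for n=1) → dominates.
Asymptotic: u ~ c₁ sin(πx/2.155) e^{9.662t} (exponential growth at rate −λ₁ ≈ 9.662).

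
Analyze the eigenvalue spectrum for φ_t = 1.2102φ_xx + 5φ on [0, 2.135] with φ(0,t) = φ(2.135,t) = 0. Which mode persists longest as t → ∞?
Eigenvalues: λₙ = 1.2102n²π²/2.135² - 5.
First three modes:
  n=1: λ₁ = 1.2102π²/2.135² - 5 ≈ -2.38
  n=2: λ₂ = 4.8408π²/2.135² - 5 ≈ 5.481
  n=3: λ₃ = 10.8918π²/2.135² - 5 ≈ 18.583
Since 1.2102π²/2.135² ≈ 2.62 < 5, λ₁ < 0.
The n=1 mode grows fastest (−λₙ is largest for n=1) → dominates.
Asymptotic: φ ~ c₁ sin(πx/2.135) e^{2.38t} (exponential growth at rate −λ₁ ≈ 2.38).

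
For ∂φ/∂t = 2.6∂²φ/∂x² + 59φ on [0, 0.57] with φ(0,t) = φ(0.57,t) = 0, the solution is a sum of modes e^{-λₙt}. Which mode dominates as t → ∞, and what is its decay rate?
Eigenvalues: λₙ = 2.6n²π²/0.57² - 59.
First three modes:
  n=1: λ₁ = 2.6π²/0.57² - 59 ≈ 19.981
  n=2: λ₂ = 10.4π²/0.57² - 59 ≈ 256.925
  n=3: λ₃ = 23.4π²/0.57² - 59 ≈ 651.83
Since 2.6π²/0.57² ≈ 78.981 > 59, all λₙ > 0.
The n=1 mode decays slowest → dominates as t → ∞.
Asymptotic: φ ~ c₁ sin(πx/0.57) e^{-λ₁t} with decay rate λ₁ ≈ 19.981.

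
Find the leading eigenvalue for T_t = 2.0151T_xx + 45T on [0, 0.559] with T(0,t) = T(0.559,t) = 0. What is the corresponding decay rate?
Eigenvalues: λₙ = 2.0151n²π²/0.559² - 45.
First three modes:
  n=1: λ₁ = 2.0151π²/0.559² - 45 ≈ 18.646
  n=2: λ₂ = 8.0604π²/0.559² - 45 ≈ 209.585
  n=3: λ₃ = 18.1359π²/0.559² - 45 ≈ 527.816
Since 2.0151π²/0.559² ≈ 63.646 > 45, all λₙ > 0.
The n=1 mode decays slowest → dominates as t → ∞.
Asymptotic: T ~ c₁ sin(πx/0.559) e^{-λ₁t} with decay rate λ₁ ≈ 18.646.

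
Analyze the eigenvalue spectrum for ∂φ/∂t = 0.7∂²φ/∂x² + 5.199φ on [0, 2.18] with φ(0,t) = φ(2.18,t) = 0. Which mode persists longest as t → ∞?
Eigenvalues: λₙ = 0.7n²π²/2.18² - 5.199.
First three modes:
  n=1: λ₁ = 0.7π²/2.18² - 5.199 ≈ -3.745
  n=2: λ₂ = 2.8π²/2.18² - 5.199 ≈ 0.616
  n=3: λ₃ = 6.3π²/2.18² - 5.199 ≈ 7.885
Since 0.7π²/2.18² ≈ 1.454 < 5.199, λ₁ < 0.
The n=1 mode grows fastest (−λₙ is largest for n=1) → dominates.
Asymptotic: φ ~ c₁ sin(πx/2.18) e^{3.745t} (exponential growth at rate −λ₁ ≈ 3.745).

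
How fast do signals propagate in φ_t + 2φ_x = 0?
Speed = 2. Information travels along x - 2t = const (rightward).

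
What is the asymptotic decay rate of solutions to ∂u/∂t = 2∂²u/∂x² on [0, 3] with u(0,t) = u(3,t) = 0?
Eigenvalues: λₙ = 2n²π²/3².
First three modes:
  n=1: λ₁ = 2π²/3² ≈ 2.193
  n=2: λ₂ = 8π²/3² ≈ 8.773 (4× faster decay)
  n=3: λ₃ = 18π²/3² ≈ 19.739 (9× faster decay)
As t → ∞, higher modes decay exponentially faster. The n=1 mode dominates: u ~ c₁ sin(πx/3) e^{-λ₁t}.
Decay rate: λ₁ = 2π²/3² ≈ 2.193.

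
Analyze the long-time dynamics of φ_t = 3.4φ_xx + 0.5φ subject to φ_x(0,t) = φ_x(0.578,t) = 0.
Long-time behavior: φ grows unboundedly. With Neumann BCs the constant mode has diffusion eigenvalue 0, so any r > 0 makes it grow like e^(0.5t); solution grows exponentially.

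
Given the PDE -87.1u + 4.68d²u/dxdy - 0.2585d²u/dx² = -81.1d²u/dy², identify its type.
Rewriting in standard form: -0.2585d²u/dx² + 4.68d²u/dxdy + 81.1d²u/dy² - 87.1u = 0. The second-order coefficients are A = -0.2585, B = 4.68, C = 81.1. Since B² - 4AC = 105.7598 > 0, this is a hyperbolic PDE.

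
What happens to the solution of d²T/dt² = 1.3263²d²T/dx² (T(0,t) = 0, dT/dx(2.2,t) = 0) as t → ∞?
T oscillates (no decay). Energy is conserved; the solution oscillates indefinitely as standing waves.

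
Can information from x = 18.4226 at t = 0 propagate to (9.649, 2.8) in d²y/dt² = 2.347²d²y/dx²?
No. The domain of dependence is [3.0774, 16.2206], and 18.4226 is outside this interval.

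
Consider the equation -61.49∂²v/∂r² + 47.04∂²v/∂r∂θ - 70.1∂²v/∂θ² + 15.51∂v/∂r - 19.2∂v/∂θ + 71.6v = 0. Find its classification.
Elliptic. (A = -61.49, B = 47.04, C = -70.1 gives B² - 4AC = -15029.0344.)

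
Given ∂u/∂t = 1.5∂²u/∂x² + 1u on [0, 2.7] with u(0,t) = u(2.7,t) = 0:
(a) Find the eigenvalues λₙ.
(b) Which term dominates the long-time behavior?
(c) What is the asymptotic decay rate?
Eigenvalues: λₙ = 1.5n²π²/2.7² - 1.
First three modes:
  n=1: λ₁ = 1.5π²/2.7² - 1 ≈ 1.031
  n=2: λ₂ = 6π²/2.7² - 1 ≈ 7.123
  n=3: λ₃ = 13.5π²/2.7² - 1 ≈ 17.277
Since 1.5π²/2.7² ≈ 2.031 > 1, all λₙ > 0.
The n=1 mode decays slowest → dominates as t → ∞.
Asymptotic: u ~ c₁ sin(πx/2.7) e^{-λ₁t} with decay rate λ₁ ≈ 1.031.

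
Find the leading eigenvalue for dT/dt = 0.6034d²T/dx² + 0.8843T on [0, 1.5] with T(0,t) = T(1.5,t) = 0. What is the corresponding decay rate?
Eigenvalues: λₙ = 0.6034n²π²/1.5² - 0.8843.
First three modes:
  n=1: λ₁ = 0.6034π²/1.5² - 0.8843 ≈ 1.763
  n=2: λ₂ = 2.4136π²/1.5² - 0.8843 ≈ 9.703
  n=3: λ₃ = 5.4306π²/1.5² - 0.8843 ≈ 22.937
Since 0.6034π²/1.5² ≈ 2.647 > 0.8843, all λₙ > 0.
The n=1 mode decays slowest → dominates as t → ∞.
Asymptotic: T ~ c₁ sin(πx/1.5) e^{-λ₁t} with decay rate λ₁ ≈ 1.763.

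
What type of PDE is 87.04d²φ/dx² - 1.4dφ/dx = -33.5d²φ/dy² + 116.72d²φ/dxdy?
Rewriting in standard form: 87.04d²φ/dx² - 116.72d²φ/dxdy + 33.5d²φ/dy² - 1.4dφ/dx = 0. With A = 87.04, B = -116.72, C = 33.5, the discriminant is 1960.1984. This is a hyperbolic PDE.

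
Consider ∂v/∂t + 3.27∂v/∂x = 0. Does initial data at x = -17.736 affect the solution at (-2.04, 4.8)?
Yes. The characteristic through (-2.04, 4.8) passes through x = -17.736.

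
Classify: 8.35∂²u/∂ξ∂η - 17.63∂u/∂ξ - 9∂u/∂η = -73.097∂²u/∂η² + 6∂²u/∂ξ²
Rewriting in standard form: -6∂²u/∂ξ² + 8.35∂²u/∂ξ∂η + 73.097∂²u/∂η² - 17.63∂u/∂ξ - 9∂u/∂η = 0. Hyperbolic (discriminant = 1824.0505).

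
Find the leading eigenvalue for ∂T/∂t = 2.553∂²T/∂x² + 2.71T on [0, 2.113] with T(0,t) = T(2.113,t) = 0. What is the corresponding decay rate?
Eigenvalues: λₙ = 2.553n²π²/2.113² - 2.71.
First three modes:
  n=1: λ₁ = 2.553π²/2.113² - 2.71 ≈ 2.934
  n=2: λ₂ = 10.212π²/2.113² - 2.71 ≈ 19.864
  n=3: λ₃ = 22.977π²/2.113² - 2.71 ≈ 48.082
Since 2.553π²/2.113² ≈ 5.644 > 2.71, all λₙ > 0.
The n=1 mode decays slowest → dominates as t → ∞.
Asymptotic: T ~ c₁ sin(πx/2.113) e^{-λ₁t} with decay rate λ₁ ≈ 2.934.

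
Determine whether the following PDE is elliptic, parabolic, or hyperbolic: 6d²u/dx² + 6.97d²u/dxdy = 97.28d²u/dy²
Rewriting in standard form: 6d²u/dx² + 6.97d²u/dxdy - 97.28d²u/dy² = 0. Coefficients: A = 6, B = 6.97, C = -97.28. B² - 4AC = 2383.3009, which is positive, so the equation is hyperbolic.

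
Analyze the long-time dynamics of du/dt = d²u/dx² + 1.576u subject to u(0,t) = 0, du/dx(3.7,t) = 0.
Long-time behavior: u grows unboundedly. Reaction dominates diffusion (r=1.576 > κπ²/(4L²)≈0.18); solution grows exponentially.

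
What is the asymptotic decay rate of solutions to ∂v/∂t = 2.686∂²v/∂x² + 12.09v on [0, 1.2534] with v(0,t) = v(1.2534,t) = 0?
Eigenvalues: λₙ = 2.686n²π²/1.2534² - 12.09.
First three modes:
  n=1: λ₁ = 2.686π²/1.2534² - 12.09 ≈ 4.784
  n=2: λ₂ = 10.744π²/1.2534² - 12.09 ≈ 55.407
  n=3: λ₃ = 24.174π²/1.2534² - 12.09 ≈ 139.779
Since 2.686π²/1.2534² ≈ 16.874 > 12.09, all λₙ > 0.
The n=1 mode decays slowest → dominates as t → ∞.
Asymptotic: v ~ c₁ sin(πx/1.2534) e^{-λ₁t} with decay rate λ₁ ≈ 4.784.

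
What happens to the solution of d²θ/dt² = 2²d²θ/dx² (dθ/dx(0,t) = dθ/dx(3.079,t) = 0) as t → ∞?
θ oscillates about a mean that drifts linearly in t (generically unbounded; no decay). There is no damping, so the nonconstant modes persist as standing waves (energy conserved, no decay). But with Neumann conditions at both ends the constant mode has eigenvalue 0: the spatial mean M(t) of θ satisfies M'' = 0, so M(t) = M(0) + M'(0)·t. Unless the initial velocity has zero mean (∫θ_t(x,0)dx = 0), the solution grows linearly in t (unbounded, though not exponentially); if it does have zero mean, the solution stays bounded and simply oscillates.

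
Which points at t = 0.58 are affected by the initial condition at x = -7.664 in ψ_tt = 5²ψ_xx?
Domain of influence: [-10.564, -4.764]. Data at x = -7.664 spreads outward at speed 5.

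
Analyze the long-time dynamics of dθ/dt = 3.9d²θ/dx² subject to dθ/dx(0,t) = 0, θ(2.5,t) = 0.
Long-time behavior: θ → 0. Heat escapes through the Dirichlet boundary.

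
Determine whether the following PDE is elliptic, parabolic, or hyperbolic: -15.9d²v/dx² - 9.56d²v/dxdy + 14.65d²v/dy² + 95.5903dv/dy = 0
Coefficients: A = -15.9, B = -9.56, C = 14.65. B² - 4AC = 1023.1336, which is positive, so the equation is hyperbolic.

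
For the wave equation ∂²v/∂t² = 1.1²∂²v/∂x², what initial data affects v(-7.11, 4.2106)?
Domain of dependence: [-11.74166, -2.47834]. Signals travel at speed 1.1, so data within |x - -7.11| ≤ 1.1·4.2106 = 4.63166 can reach the point.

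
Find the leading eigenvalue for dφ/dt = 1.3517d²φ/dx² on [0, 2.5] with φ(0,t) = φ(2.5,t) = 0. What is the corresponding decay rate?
Eigenvalues: λₙ = 1.3517n²π²/2.5².
First three modes:
  n=1: λ₁ = 1.3517π²/2.5² ≈ 2.135
  n=2: λ₂ = 5.4068π²/2.5² ≈ 8.538 (4× faster decay)
  n=3: λ₃ = 12.1653π²/2.5² ≈ 19.211 (9× faster decay)
As t → ∞, higher modes decay exponentially faster. The n=1 mode dominates: φ ~ c₁ sin(πx/2.5) e^{-λ₁t}.
Decay rate: λ₁ = 1.3517π²/2.5² ≈ 2.135.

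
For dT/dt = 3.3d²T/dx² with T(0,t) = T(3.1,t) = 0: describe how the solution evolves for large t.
T → 0. Heat diffuses out through both boundaries.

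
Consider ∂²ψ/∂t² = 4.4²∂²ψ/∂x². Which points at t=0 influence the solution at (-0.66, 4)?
Domain of dependence: [-18.26, 16.94]. Signals travel at speed 4.4, so data within |x - -0.66| ≤ 4.4·4 = 17.6 can reach the point.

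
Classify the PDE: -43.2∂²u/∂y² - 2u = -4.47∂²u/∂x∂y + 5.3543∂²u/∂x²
Rewriting in standard form: -5.3543∂²u/∂x² + 4.47∂²u/∂x∂y - 43.2∂²u/∂y² - 2u = 0. A = -5.3543, B = 4.47, C = -43.2. Discriminant B² - 4AC = -905.24214. Since -905.24214 < 0, elliptic.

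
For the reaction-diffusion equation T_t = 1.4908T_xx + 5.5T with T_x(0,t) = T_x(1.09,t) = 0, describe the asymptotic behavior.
T grows unboundedly. With Neumann BCs the constant mode has diffusion eigenvalue 0, so any r > 0 makes it grow like e^(5.5t); solution grows exponentially.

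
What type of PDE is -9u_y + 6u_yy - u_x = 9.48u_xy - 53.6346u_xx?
Rewriting in standard form: 53.6346u_xx - 9.48u_xy + 6u_yy - u_x - 9u_y = 0. With A = 53.6346, B = -9.48, C = 6, the discriminant is -1197.36. This is an elliptic PDE.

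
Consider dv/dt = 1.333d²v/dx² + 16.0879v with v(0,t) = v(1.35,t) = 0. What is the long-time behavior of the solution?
As t → ∞, v grows unboundedly. Reaction dominates diffusion (r=16.0879 > κπ²/L²≈7.22); solution grows exponentially.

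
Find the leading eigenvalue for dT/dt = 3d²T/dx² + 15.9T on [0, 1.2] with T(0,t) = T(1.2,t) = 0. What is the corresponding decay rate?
Eigenvalues: λₙ = 3n²π²/1.2² - 15.9.
First three modes:
  n=1: λ₁ = 3π²/1.2² - 15.9 ≈ 4.662
  n=2: λ₂ = 12π²/1.2² - 15.9 ≈ 66.347
  n=3: λ₃ = 27π²/1.2² - 15.9 ≈ 169.155
Since 3π²/1.2² ≈ 20.562 > 15.9, all λₙ > 0.
The n=1 mode decays slowest → dominates as t → ∞.
Asymptotic: T ~ c₁ sin(πx/1.2) e^{-λ₁t} with decay rate λ₁ ≈ 4.662.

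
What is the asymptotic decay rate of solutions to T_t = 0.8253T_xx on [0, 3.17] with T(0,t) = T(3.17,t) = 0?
Eigenvalues: λₙ = 0.8253n²π²/3.17².
First three modes:
  n=1: λ₁ = 0.8253π²/3.17² ≈ 0.811
  n=2: λ₂ = 3.3012π²/3.17² ≈ 3.242 (4× faster decay)
  n=3: λ₃ = 7.4277π²/3.17² ≈ 7.295 (9× faster decay)
As t → ∞, higher modes decay exponentially faster. The n=1 mode dominates: T ~ c₁ sin(πx/3.17) e^{-λ₁t}.
Decay rate: λ₁ = 0.8253π²/3.17² ≈ 0.811.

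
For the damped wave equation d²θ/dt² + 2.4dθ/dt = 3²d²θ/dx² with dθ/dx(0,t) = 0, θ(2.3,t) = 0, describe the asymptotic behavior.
θ → 0. Damping (γ=2.4) dissipates energy; oscillations decay exponentially.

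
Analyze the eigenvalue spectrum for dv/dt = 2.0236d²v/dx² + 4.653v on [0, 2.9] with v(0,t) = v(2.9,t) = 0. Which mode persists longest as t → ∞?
Eigenvalues: λₙ = 2.0236n²π²/2.9² - 4.653.
First three modes:
  n=1: λ₁ = 2.0236π²/2.9² - 4.653 ≈ -2.278
  n=2: λ₂ = 8.0944π²/2.9² - 4.653 ≈ 4.846
  n=3: λ₃ = 18.2124π²/2.9² - 4.653 ≈ 16.72
Since 2.0236π²/2.9² ≈ 2.375 < 4.653, λ₁ < 0.
The n=1 mode grows fastest (−λₙ is largest for n=1) → dominates.
Asymptotic: v ~ c₁ sin(πx/2.9) e^{2.278t} (exponential growth at rate −λ₁ ≈ 2.278).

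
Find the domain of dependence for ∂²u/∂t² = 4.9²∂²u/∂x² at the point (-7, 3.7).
Domain of dependence: [-25.13, 11.13]. Signals travel at speed 4.9, so data within |x - -7| ≤ 4.9·3.7 = 18.13 can reach the point.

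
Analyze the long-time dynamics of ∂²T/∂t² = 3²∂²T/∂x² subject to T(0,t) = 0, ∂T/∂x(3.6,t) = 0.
Long-time behavior: T oscillates (no decay). Energy is conserved; the solution oscillates indefinitely as standing waves.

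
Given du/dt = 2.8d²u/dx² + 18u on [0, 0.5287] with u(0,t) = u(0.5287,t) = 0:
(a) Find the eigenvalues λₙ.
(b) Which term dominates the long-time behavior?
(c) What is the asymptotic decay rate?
Eigenvalues: λₙ = 2.8n²π²/0.5287² - 18.
First three modes:
  n=1: λ₁ = 2.8π²/0.5287² - 18 ≈ 80.864
  n=2: λ₂ = 11.2π²/0.5287² - 18 ≈ 377.457
  n=3: λ₃ = 25.2π²/0.5287² - 18 ≈ 871.778
Since 2.8π²/0.5287² ≈ 98.864 > 18, all λₙ > 0.
The n=1 mode decays slowest → dominates as t → ∞.
Asymptotic: u ~ c₁ sin(πx/0.5287) e^{-λ₁t} with decay rate λ₁ ≈ 80.864.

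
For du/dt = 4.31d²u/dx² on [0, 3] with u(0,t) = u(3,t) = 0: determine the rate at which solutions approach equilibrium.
Eigenvalues: λₙ = 4.31n²π²/3².
First three modes:
  n=1: λ₁ = 4.31π²/3² ≈ 4.726
  n=2: λ₂ = 17.24π²/3² ≈ 18.906 (4× faster decay)
  n=3: λ₃ = 38.79π²/3² ≈ 42.538 (9× faster decay)
As t → ∞, higher modes decay exponentially faster. The n=1 mode dominates: u ~ c₁ sin(πx/3) e^{-λ₁t}.
Decay rate: λ₁ = 4.31π²/3² ≈ 4.726.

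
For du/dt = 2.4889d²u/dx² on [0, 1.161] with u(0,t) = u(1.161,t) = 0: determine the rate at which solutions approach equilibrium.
Eigenvalues: λₙ = 2.4889n²π²/1.161².
First three modes:
  n=1: λ₁ = 2.4889π²/1.161² ≈ 18.224
  n=2: λ₂ = 9.9556π²/1.161² ≈ 72.896 (4× faster decay)
  n=3: λ₃ = 22.4001π²/1.161² ≈ 164.016 (9× faster decay)
As t → ∞, higher modes decay exponentially faster. The n=1 mode dominates: u ~ c₁ sin(πx/1.161) e^{-λ₁t}.
Decay rate: λ₁ = 2.4889π²/1.161² ≈ 18.224.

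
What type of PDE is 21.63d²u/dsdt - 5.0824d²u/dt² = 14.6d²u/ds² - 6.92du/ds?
Rewriting in standard form: -14.6d²u/ds² + 21.63d²u/dsdt - 5.0824d²u/dt² + 6.92du/ds = 0. With A = -14.6, B = 21.63, C = -5.0824, the discriminant is 171.04474. This is a hyperbolic PDE.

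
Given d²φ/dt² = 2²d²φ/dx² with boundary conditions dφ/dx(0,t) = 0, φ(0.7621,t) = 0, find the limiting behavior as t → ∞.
φ oscillates (no decay). Energy is conserved; the solution oscillates indefinitely as standing waves.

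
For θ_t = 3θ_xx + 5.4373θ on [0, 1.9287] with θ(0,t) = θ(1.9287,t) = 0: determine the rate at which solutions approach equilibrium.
Eigenvalues: λₙ = 3n²π²/1.9287² - 5.4373.
First three modes:
  n=1: λ₁ = 3π²/1.9287² - 5.4373 ≈ 2.522
  n=2: λ₂ = 12π²/1.9287² - 5.4373 ≈ 26.401
  n=3: λ₃ = 27π²/1.9287² - 5.4373 ≈ 66.199
Since 3π²/1.9287² ≈ 7.96 > 5.4373, all λₙ > 0.
The n=1 mode decays slowest → dominates as t → ∞.
Asymptotic: θ ~ c₁ sin(πx/1.9287) e^{-λ₁t} with decay rate λ₁ ≈ 2.522.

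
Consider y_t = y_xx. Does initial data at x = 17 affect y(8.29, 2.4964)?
Yes, for any finite x. The heat equation has infinite propagation speed, so all initial data affects all points at any t > 0.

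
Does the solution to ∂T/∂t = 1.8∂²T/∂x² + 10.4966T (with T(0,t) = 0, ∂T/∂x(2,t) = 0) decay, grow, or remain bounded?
T grows unboundedly. Reaction dominates diffusion (r=10.4966 > κπ²/(4L²)≈1.11); solution grows exponentially.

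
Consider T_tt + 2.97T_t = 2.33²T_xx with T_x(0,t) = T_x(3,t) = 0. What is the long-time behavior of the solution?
As t → ∞, T → constant (steady state). Damping (γ=2.97) dissipates the nonconstant modes; with Neumann BCs the spatial average obeys M''+γM'=0 and tends to a finite limit.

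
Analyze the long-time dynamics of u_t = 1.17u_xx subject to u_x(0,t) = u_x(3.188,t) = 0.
Long-time behavior: u → constant (steady state). Heat is conserved (no flux at boundaries); solution approaches the spatial average.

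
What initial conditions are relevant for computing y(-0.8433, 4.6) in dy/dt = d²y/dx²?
The entire real line. The heat equation has infinite propagation speed: any initial disturbance instantly affects all points (though exponentially small far away).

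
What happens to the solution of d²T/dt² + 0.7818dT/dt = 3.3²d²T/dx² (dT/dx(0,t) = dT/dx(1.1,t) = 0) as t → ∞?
T → constant (steady state). Damping (γ=0.7818) dissipates the nonconstant modes; with Neumann BCs the spatial average obeys M''+γM'=0 and tends to a finite limit.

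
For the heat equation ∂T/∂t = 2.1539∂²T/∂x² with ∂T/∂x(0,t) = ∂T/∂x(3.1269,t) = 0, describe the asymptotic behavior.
T → constant (steady state). Heat is conserved (no flux at boundaries); solution approaches the spatial average.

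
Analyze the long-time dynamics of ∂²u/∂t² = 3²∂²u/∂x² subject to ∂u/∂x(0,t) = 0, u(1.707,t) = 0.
Long-time behavior: u oscillates (no decay). Energy is conserved; the solution oscillates indefinitely as standing waves.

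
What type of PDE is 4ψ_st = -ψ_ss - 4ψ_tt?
Rewriting in standard form: ψ_ss + 4ψ_st + 4ψ_tt = 0. With A = 1, B = 4, C = 4, the discriminant is 0. This is a parabolic PDE.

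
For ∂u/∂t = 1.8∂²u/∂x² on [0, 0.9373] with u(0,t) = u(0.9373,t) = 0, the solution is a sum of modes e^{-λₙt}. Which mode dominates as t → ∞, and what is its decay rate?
Eigenvalues: λₙ = 1.8n²π²/0.9373².
First three modes:
  n=1: λ₁ = 1.8π²/0.9373² ≈ 20.222
  n=2: λ₂ = 7.2π²/0.9373² ≈ 80.886 (4× faster decay)
  n=3: λ₃ = 16.2π²/0.9373² ≈ 181.994 (9× faster decay)
As t → ∞, higher modes decay exponentially faster. The n=1 mode dominates: u ~ c₁ sin(πx/0.9373) e^{-λ₁t}.
Decay rate: λ₁ = 1.8π²/0.9373² ≈ 20.222.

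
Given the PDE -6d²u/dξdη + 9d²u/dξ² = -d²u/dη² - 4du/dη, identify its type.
Rewriting in standard form: 9d²u/dξ² - 6d²u/dξdη + d²u/dη² + 4du/dη = 0. The second-order coefficients are A = 9, B = -6, C = 1. Since B² - 4AC = 0 = 0, this is a parabolic PDE.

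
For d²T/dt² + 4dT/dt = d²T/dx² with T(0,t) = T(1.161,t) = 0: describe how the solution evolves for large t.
T → 0. Damping (γ=4) dissipates energy; oscillations decay exponentially.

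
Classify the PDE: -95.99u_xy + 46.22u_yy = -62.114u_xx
Rewriting in standard form: 62.114u_xx - 95.99u_xy + 46.22u_yy = 0. A = 62.114, B = -95.99, C = 46.22. Discriminant B² - 4AC = -2269.55622. Since -2269.55622 < 0, elliptic.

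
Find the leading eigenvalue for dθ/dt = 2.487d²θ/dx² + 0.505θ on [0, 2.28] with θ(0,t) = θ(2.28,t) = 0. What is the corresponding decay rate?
Eigenvalues: λₙ = 2.487n²π²/2.28² - 0.505.
First three modes:
  n=1: λ₁ = 2.487π²/2.28² - 0.505 ≈ 4.217
  n=2: λ₂ = 9.948π²/2.28² - 0.505 ≈ 18.382
  n=3: λ₃ = 22.383π²/2.28² - 0.505 ≈ 41.991
Since 2.487π²/2.28² ≈ 4.722 > 0.505, all λₙ > 0.
The n=1 mode decays slowest → dominates as t → ∞.
Asymptotic: θ ~ c₁ sin(πx/2.28) e^{-λ₁t} with decay rate λ₁ ≈ 4.217.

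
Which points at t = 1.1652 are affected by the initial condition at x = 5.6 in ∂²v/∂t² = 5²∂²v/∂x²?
Domain of influence: [-0.226, 11.426]. Data at x = 5.6 spreads outward at speed 5.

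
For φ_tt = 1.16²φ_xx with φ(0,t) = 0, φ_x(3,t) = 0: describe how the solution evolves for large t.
φ oscillates (no decay). Energy is conserved; the solution oscillates indefinitely as standing waves.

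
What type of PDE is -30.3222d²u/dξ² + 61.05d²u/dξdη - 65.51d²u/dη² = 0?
With A = -30.3222, B = 61.05, C = -65.51, the discriminant is -4218.526788. This is an elliptic PDE.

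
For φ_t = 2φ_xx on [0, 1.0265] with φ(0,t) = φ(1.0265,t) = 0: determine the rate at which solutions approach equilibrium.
Eigenvalues: λₙ = 2n²π²/1.0265².
First three modes:
  n=1: λ₁ = 2π²/1.0265² ≈ 18.733
  n=2: λ₂ = 8π²/1.0265² ≈ 74.933 (4× faster decay)
  n=3: λ₃ = 18π²/1.0265² ≈ 168.599 (9× faster decay)
As t → ∞, higher modes decay exponentially faster. The n=1 mode dominates: φ ~ c₁ sin(πx/1.0265) e^{-λ₁t}.
Decay rate: λ₁ = 2π²/1.0265² ≈ 18.733.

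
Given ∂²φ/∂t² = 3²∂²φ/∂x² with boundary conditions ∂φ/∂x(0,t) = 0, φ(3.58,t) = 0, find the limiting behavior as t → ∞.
φ oscillates (no decay). Energy is conserved; the solution oscillates indefinitely as standing waves.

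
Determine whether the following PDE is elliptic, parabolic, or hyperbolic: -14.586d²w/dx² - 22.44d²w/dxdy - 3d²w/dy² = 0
Coefficients: A = -14.586, B = -22.44, C = -3. B² - 4AC = 328.5216, which is positive, so the equation is hyperbolic.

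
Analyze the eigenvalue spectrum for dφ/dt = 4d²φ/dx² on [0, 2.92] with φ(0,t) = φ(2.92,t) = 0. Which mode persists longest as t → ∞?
Eigenvalues: λₙ = 4n²π²/2.92².
First three modes:
  n=1: λ₁ = 4π²/2.92² ≈ 4.63
  n=2: λ₂ = 16π²/2.92² ≈ 18.521 (4× faster decay)
  n=3: λ₃ = 36π²/2.92² ≈ 41.671 (9× faster decay)
As t → ∞, higher modes decay exponentially faster. The n=1 mode dominates: φ ~ c₁ sin(πx/2.92) e^{-λ₁t}.
Decay rate: λ₁ = 4π²/2.92² ≈ 4.63.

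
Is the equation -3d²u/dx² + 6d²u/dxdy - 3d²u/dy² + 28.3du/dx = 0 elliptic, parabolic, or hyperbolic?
Computing B² - 4AC with A = -3, B = 6, C = -3: discriminant = 0 (zero). Answer: parabolic.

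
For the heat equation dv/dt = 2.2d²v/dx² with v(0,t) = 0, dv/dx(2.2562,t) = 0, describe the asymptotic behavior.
v → 0. Heat escapes through the Dirichlet boundary.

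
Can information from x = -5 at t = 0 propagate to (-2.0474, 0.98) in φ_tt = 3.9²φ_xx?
Yes. The domain of dependence is [-5.8694, 1.7746], and -5 ∈ [-5.8694, 1.7746].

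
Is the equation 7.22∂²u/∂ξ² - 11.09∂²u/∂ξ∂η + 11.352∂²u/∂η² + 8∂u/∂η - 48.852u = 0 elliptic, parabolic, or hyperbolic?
Computing B² - 4AC with A = 7.22, B = -11.09, C = 11.352: discriminant = -204.85766 (negative). Answer: elliptic.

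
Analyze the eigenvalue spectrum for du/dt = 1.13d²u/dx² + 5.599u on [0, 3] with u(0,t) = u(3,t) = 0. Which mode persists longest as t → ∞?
Eigenvalues: λₙ = 1.13n²π²/3² - 5.599.
First three modes:
  n=1: λ₁ = 1.13π²/3² - 5.599 ≈ -4.36
  n=2: λ₂ = 4.52π²/3² - 5.599 ≈ -0.642
  n=3: λ₃ = 10.17π²/3² - 5.599 ≈ 5.554
Since 1.13π²/3² ≈ 1.239 < 5.599, λ₁ < 0.
The n=1 mode grows fastest (−λₙ is largest for n=1) → dominates.
Asymptotic: u ~ c₁ sin(πx/3) e^{4.36t} (exponential growth at rate −λ₁ ≈ 4.36).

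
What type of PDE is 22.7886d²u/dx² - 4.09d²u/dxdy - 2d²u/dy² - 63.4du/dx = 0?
With A = 22.7886, B = -4.09, C = -2, the discriminant is 199.0369. This is a hyperbolic PDE.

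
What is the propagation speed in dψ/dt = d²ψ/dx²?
Infinite. The heat equation is parabolic, not hyperbolic, so disturbances propagate instantly.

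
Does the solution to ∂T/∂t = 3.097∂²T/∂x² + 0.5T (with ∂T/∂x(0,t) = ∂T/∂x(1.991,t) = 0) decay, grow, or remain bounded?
T grows unboundedly. With Neumann BCs the constant mode has diffusion eigenvalue 0, so any r > 0 makes it grow like e^(0.5t); solution grows exponentially.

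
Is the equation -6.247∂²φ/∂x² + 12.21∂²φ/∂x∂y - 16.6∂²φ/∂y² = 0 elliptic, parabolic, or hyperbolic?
Computing B² - 4AC with A = -6.247, B = 12.21, C = -16.6: discriminant = -265.7167 (negative). Answer: elliptic.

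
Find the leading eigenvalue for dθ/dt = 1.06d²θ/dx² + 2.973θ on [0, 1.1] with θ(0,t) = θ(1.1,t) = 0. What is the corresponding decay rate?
Eigenvalues: λₙ = 1.06n²π²/1.1² - 2.973.
First three modes:
  n=1: λ₁ = 1.06π²/1.1² - 2.973 ≈ 5.673
  n=2: λ₂ = 4.24π²/1.1² - 2.973 ≈ 31.611
  n=3: λ₃ = 9.54π²/1.1² - 2.973 ≈ 74.842
Since 1.06π²/1.1² ≈ 8.646 > 2.973, all λₙ > 0.
The n=1 mode decays slowest → dominates as t → ∞.
Asymptotic: θ ~ c₁ sin(πx/1.1) e^{-λ₁t} with decay rate λ₁ ≈ 5.673.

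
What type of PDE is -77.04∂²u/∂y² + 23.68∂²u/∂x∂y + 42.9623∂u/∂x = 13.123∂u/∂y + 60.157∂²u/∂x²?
Rewriting in standard form: -60.157∂²u/∂x² + 23.68∂²u/∂x∂y - 77.04∂²u/∂y² + 42.9623∂u/∂x - 13.123∂u/∂y = 0. With A = -60.157, B = 23.68, C = -77.04, the discriminant is -17977.23872. This is an elliptic PDE.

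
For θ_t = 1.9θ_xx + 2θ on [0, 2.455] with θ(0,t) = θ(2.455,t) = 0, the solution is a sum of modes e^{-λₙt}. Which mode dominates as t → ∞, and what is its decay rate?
Eigenvalues: λₙ = 1.9n²π²/2.455² - 2.
First three modes:
  n=1: λ₁ = 1.9π²/2.455² - 2 ≈ 1.111
  n=2: λ₂ = 7.6π²/2.455² - 2 ≈ 10.445
  n=3: λ₃ = 17.1π²/2.455² - 2 ≈ 26.002
Since 1.9π²/2.455² ≈ 3.111 > 2, all λₙ > 0.
The n=1 mode decays slowest → dominates as t → ∞.
Asymptotic: θ ~ c₁ sin(πx/2.455) e^{-λ₁t} with decay rate λ₁ ≈ 1.111.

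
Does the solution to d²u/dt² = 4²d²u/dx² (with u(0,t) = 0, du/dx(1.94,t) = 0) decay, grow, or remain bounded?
u oscillates (no decay). Energy is conserved; the solution oscillates indefinitely as standing waves.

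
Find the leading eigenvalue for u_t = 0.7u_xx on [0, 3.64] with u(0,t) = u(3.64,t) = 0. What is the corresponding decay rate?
Eigenvalues: λₙ = 0.7n²π²/3.64².
First three modes:
  n=1: λ₁ = 0.7π²/3.64² ≈ 0.521
  n=2: λ₂ = 2.8π²/3.64² ≈ 2.086 (4× faster decay)
  n=3: λ₃ = 6.3π²/3.64² ≈ 4.693 (9× faster decay)
As t → ∞, higher modes decay exponentially faster. The n=1 mode dominates: u ~ c₁ sin(πx/3.64) e^{-λ₁t}.
Decay rate: λ₁ = 0.7π²/3.64² ≈ 0.521.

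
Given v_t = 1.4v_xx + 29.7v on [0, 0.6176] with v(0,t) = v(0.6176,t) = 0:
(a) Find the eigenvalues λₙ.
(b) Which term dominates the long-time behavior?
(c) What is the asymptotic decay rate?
Eigenvalues: λₙ = 1.4n²π²/0.6176² - 29.7.
First three modes:
  n=1: λ₁ = 1.4π²/0.6176² - 29.7 ≈ 6.525
  n=2: λ₂ = 5.6π²/0.6176² - 29.7 ≈ 115.202
  n=3: λ₃ = 12.6π²/0.6176² - 29.7 ≈ 296.329
Since 1.4π²/0.6176² ≈ 36.225 > 29.7, all λₙ > 0.
The n=1 mode decays slowest → dominates as t → ∞.
Asymptotic: v ~ c₁ sin(πx/0.6176) e^{-λ₁t} with decay rate λ₁ ≈ 6.525.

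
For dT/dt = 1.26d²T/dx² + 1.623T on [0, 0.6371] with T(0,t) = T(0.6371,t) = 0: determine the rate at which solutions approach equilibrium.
Eigenvalues: λₙ = 1.26n²π²/0.6371² - 1.623.
First three modes:
  n=1: λ₁ = 1.26π²/0.6371² - 1.623 ≈ 29.015
  n=2: λ₂ = 5.04π²/0.6371² - 1.623 ≈ 120.927
  n=3: λ₃ = 11.34π²/0.6371² - 1.623 ≈ 274.116
Since 1.26π²/0.6371² ≈ 30.638 > 1.623, all λₙ > 0.
The n=1 mode decays slowest → dominates as t → ∞.
Asymptotic: T ~ c₁ sin(πx/0.6371) e^{-λ₁t} with decay rate λ₁ ≈ 29.015.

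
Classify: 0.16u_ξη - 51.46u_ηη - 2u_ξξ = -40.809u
Rewriting in standard form: -2u_ξξ + 0.16u_ξη - 51.46u_ηη + 40.809u = 0. Elliptic (discriminant = -411.6544).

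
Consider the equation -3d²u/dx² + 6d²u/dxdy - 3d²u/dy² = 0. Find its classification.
Parabolic. (A = -3, B = 6, C = -3 gives B² - 4AC = 0.)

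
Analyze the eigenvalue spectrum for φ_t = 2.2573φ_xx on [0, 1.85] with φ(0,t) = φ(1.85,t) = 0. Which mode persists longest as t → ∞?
Eigenvalues: λₙ = 2.2573n²π²/1.85².
First three modes:
  n=1: λ₁ = 2.2573π²/1.85² ≈ 6.509
  n=2: λ₂ = 9.0292π²/1.85² ≈ 26.038 (4× faster decay)
  n=3: λ₃ = 20.3157π²/1.85² ≈ 58.585 (9× faster decay)
As t → ∞, higher modes decay exponentially faster. The n=1 mode dominates: φ ~ c₁ sin(πx/1.85) e^{-λ₁t}.
Decay rate: λ₁ = 2.2573π²/1.85² ≈ 6.509.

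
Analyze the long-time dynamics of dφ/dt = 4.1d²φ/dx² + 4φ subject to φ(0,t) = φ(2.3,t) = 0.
Long-time behavior: φ → 0. Diffusion dominates reaction (r=4 < κπ²/L²≈7.65); solution decays.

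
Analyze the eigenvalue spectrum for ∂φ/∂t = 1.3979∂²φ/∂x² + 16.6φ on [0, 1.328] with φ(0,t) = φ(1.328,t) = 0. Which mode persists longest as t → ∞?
Eigenvalues: λₙ = 1.3979n²π²/1.328² - 16.6.
First three modes:
  n=1: λ₁ = 1.3979π²/1.328² - 16.6 ≈ -8.777
  n=2: λ₂ = 5.5916π²/1.328² - 16.6 ≈ 14.692
  n=3: λ₃ = 12.5811π²/1.328² - 16.6 ≈ 53.808
Since 1.3979π²/1.328² ≈ 7.823 < 16.6, λ₁ < 0.
The n=1 mode grows fastest (−λₙ is largest for n=1) → dominates.
Asymptotic: φ ~ c₁ sin(πx/1.328) e^{8.777t} (exponential growth at rate −λ₁ ≈ 8.777).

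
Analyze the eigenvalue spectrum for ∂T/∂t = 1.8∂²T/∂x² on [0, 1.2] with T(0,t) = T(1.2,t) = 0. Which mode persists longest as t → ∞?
Eigenvalues: λₙ = 1.8n²π²/1.2².
First three modes:
  n=1: λ₁ = 1.8π²/1.2² ≈ 12.337
  n=2: λ₂ = 7.2π²/1.2² ≈ 49.348 (4× faster decay)
  n=3: λ₃ = 16.2π²/1.2² ≈ 111.033 (9× faster decay)
As t → ∞, higher modes decay exponentially faster. The n=1 mode dominates: T ~ c₁ sin(πx/1.2) e^{-λ₁t}.
Decay rate: λ₁ = 1.8π²/1.2² ≈ 12.337.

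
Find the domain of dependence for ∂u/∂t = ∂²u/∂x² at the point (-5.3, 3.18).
The entire real line. The heat equation has infinite propagation speed: any initial disturbance instantly affects all points (though exponentially small far away).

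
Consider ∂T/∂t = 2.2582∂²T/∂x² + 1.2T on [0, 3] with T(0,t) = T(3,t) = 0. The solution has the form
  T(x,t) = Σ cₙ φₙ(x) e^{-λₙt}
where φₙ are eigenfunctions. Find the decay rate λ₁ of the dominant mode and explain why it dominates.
Eigenvalues: λₙ = 2.2582n²π²/3² - 1.2.
First three modes:
  n=1: λ₁ = 2.2582π²/3² - 1.2 ≈ 1.276
  n=2: λ₂ = 9.0328π²/3² - 1.2 ≈ 8.706
  n=3: λ₃ = 20.3238π²/3² - 1.2 ≈ 21.088
Since 2.2582π²/3² ≈ 2.476 > 1.2, all λₙ > 0.
The n=1 mode decays slowest → dominates as t → ∞.
Asymptotic: T ~ c₁ sin(πx/3) e^{-λ₁t} with decay rate λ₁ ≈ 1.276.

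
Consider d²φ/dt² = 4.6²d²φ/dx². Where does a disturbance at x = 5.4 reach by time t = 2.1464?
Domain of influence: [-4.47344, 15.27344]. Data at x = 5.4 spreads outward at speed 4.6.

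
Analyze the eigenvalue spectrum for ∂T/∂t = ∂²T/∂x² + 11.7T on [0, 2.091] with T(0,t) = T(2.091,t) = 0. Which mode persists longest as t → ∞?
Eigenvalues: λₙ = n²π²/2.091² - 11.7.
First three modes:
  n=1: λ₁ = π²/2.091² - 11.7 ≈ -9.443
  n=2: λ₂ = 4π²/2.091² - 11.7 ≈ -2.671
  n=3: λ₃ = 9π²/2.091² - 11.7 ≈ 8.616
Since π²/2.091² ≈ 2.257 < 11.7, λ₁ < 0.
The n=1 mode grows fastest (−λₙ is largest for n=1) → dominates.
Asymptotic: T ~ c₁ sin(πx/2.091) e^{9.443t} (exponential growth at rate −λ₁ ≈ 9.443).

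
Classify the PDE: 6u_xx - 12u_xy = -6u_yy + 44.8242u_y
Rewriting in standard form: 6u_xx - 12u_xy + 6u_yy - 44.8242u_y = 0. A = 6, B = -12, C = 6. Discriminant B² - 4AC = 0. Since 0 = 0, parabolic.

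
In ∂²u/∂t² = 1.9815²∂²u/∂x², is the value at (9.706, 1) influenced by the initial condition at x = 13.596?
No. The domain of dependence is [7.7245, 11.6875], and 13.596 is outside this interval.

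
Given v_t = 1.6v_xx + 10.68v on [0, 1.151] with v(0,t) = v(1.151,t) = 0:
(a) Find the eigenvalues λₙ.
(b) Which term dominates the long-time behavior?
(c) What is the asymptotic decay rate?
Eigenvalues: λₙ = 1.6n²π²/1.151² - 10.68.
First three modes:
  n=1: λ₁ = 1.6π²/1.151² - 10.68 ≈ 1.24
  n=2: λ₂ = 6.4π²/1.151² - 10.68 ≈ 36.999
  n=3: λ₃ = 14.4π²/1.151² - 10.68 ≈ 96.598
Since 1.6π²/1.151² ≈ 11.92 > 10.68, all λₙ > 0.
The n=1 mode decays slowest → dominates as t → ∞.
Asymptotic: v ~ c₁ sin(πx/1.151) e^{-λ₁t} with decay rate λ₁ ≈ 1.24.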